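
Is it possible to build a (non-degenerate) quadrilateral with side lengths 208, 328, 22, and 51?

No

For a quadrilateral, each side must be shorter than the sum of the others.
Here the longest side is 328, but the remaining 3 sides sum to only 281.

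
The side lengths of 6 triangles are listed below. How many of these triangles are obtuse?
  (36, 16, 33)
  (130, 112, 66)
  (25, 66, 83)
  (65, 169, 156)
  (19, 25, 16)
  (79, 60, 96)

(36,16,33): 16²+33² = 1345 > 1296 = 36² → acute
(130,112,66): 66²+112² = 16900 = 130² → right
(25,66,83): 25²+66² = 4981 < 6889 = 83² → obtuse
(65,169,156): 65²+156² = 28561 = 169² → right
(19,25,16): 16²+19² = 617 < 625 = 25² → obtuse
(79,60,96): 60²+79² = 9841 > 9216 = 96² → acute
2 of the 6 are obtuse.

2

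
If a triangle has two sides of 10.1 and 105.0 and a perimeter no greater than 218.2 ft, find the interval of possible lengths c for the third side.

Triangle inequality alone gives 94.9 < c < 115.1.
The perimeter condition gives c ≤ 218.2 − 10.1 − 105.0 = 103.1.
Intersecting the two: 94.9 < c ≤ 103.1.

94.9 < c ≤ 103.1 ft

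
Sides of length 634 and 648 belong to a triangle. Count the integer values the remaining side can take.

The third side lies in the open interval (14, 1282).
Integers from 15 to 1281 inclusive: 1281 − 15 + 1 = 1267.

1267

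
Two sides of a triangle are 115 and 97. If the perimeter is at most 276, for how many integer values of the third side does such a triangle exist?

46

Triangle inequality: 18 < x < 212. Perimeter ≤ 276 gives x ≤ 276 − 115 − 97 = 64.
So 18 < x ≤ 64; integers 19 through 64: 46 values.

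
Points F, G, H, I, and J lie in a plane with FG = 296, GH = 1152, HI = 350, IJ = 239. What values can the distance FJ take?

The maximum is all hops collinear in one direction: 296 + 1152 + 350 + 239 = 2037.
The longest hop is 1152; the others sum to 885. Folding the others back against it leaves at least 1152 − 885 = 267.

267 ≤ FJ ≤ 2037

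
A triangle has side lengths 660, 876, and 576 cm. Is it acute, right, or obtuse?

right

Compare the square of the longest side to the sum of squares of the other two: 576² + 660² = 767376 = 876².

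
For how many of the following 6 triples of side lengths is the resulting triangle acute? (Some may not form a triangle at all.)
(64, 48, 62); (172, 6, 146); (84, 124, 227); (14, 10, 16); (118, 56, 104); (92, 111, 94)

(64,48,62): 48²+62² = 6148 > 4096 = 64² → acute
(172,6,146): 6+146 ≤ 172, not a triangle
(84,124,227): 84+124 ≤ 227, not a triangle
(14,10,16): 10²+14² = 296 > 256 = 16² → acute
(118,56,104): 56²+104² = 13952 > 13924 = 118² → acute
(92,111,94): 92²+94² = 17300 > 12321 = 111² → acute
4 of the 6 are acute.

4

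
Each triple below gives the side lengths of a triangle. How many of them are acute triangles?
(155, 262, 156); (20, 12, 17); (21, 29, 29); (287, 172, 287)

(155,262,156): 155²+156² = 48361 < 68644 = 262² → obtuse
(20,12,17): 12²+17² = 433 > 400 = 20² → acute
(21,29,29): 21²+29² = 1282 > 841 = 29² → acute
(287,172,287): 172²+287² = 111953 > 82369 = 287² → acute
3 of the 4 are acute.

3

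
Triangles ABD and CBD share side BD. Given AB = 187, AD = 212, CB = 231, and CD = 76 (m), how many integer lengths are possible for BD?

From triangle ABD: 25 < BD < 399.
From triangle CBD: 155 < BD < 307.
Intersection: 155 < BD < 307, so integers 156 through 306: 151 values.

151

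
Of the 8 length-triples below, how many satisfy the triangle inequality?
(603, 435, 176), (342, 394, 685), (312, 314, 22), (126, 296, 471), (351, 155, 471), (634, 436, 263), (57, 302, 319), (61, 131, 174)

(176,435,603): 176+435 > 603 → valid
(342,394,685): 342+394 > 685 → valid
(22,312,314): 22+312 > 314 → valid
(126,296,471): 126+296 ≤ 471 → not valid
(155,351,471): 155+351 > 471 → valid
(263,436,634): 263+436 > 634 → valid
(57,302,319): 57+302 > 319 → valid
(61,131,174): 61+131 > 174 → valid
7 of the 8 triples form a triangle.

7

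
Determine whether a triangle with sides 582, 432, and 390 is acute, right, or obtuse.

right

Compare the square of the longest side to the sum of squares of the other two: 390² + 432² = 338724 = 582².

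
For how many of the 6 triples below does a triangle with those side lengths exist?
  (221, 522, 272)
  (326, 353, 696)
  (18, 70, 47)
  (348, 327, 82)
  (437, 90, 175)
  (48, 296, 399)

(221,272,522): 221+272 ≤ 522 → not valid
(326,353,696): 326+353 ≤ 696 → not valid
(18,47,70): 18+47 ≤ 70 → not valid
(82,327,348): 82+327 > 348 → valid
(90,175,437): 90+175 ≤ 437 → not valid
(48,296,399): 48+296 ≤ 399 → not valid
1 of the 6 triples forms a triangle.

1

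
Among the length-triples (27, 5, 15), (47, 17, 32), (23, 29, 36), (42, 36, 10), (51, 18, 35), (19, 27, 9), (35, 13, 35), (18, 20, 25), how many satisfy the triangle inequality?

7

(5,15,27): 5+15 ≤ 27 → not valid
(17,32,47): 17+32 > 47 → valid
(23,29,36): 23+29 > 36 → valid
(10,36,42): 10+36 > 42 → valid
(18,35,51): 18+35 > 51 → valid
(9,19,27): 9+19 > 27 → valid
(13,35,35): 13+35 > 35 → valid
(18,20,25): 18+20 > 25 → valid
7 of the 8 triples form a triangle.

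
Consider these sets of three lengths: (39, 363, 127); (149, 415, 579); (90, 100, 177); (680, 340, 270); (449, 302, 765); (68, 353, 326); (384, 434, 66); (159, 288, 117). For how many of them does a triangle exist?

(39,127,363): 39+127 ≤ 363 → not valid
(149,415,579): 149+415 ≤ 579 → not valid
(90,100,177): 90+100 > 177 → valid
(270,340,680): 270+340 ≤ 680 → not valid
(302,449,765): 302+449 ≤ 765 → not valid
(68,326,353): 68+326 > 353 → valid
(66,384,434): 66+384 > 434 → valid
(117,159,288): 117+159 ≤ 288 → not valid
3 of the 8 triples form a triangle.

3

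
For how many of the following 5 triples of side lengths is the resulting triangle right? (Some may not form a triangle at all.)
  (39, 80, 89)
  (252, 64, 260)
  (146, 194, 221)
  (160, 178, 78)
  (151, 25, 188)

3

(39,80,89): 39²+80² = 7921 = 89² → right
(252,64,260): 64²+252² = 67600 = 260² → right
(146,194,221): 146²+194² = 58952 > 48841 = 221² → acute
(160,178,78): 78²+160² = 31684 = 178² → right
(151,25,188): 25+151 ≤ 188, not a triangle
3 of the 5 are right.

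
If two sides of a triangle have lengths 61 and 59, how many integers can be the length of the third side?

117

The third side lies in the open interval (2, 120).
Integers from 3 to 119 inclusive: 119 − 3 + 1 = 117.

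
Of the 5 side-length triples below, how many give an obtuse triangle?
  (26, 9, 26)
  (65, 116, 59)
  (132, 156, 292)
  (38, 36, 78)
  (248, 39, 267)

2

(26,9,26): 9²+26² = 757 > 676 = 26² → acute
(65,116,59): 59²+65² = 7706 < 13456 = 116² → obtuse
(132,156,292): 132+156 ≤ 292, not a triangle
(38,36,78): 36+38 ≤ 78, not a triangle
(248,39,267): 39²+248² = 63025 < 71289 = 267² → obtuse
2 of the 5 are obtuse.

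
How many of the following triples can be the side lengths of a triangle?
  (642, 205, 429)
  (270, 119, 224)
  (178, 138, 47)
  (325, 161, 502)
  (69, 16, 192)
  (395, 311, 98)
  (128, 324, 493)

3

(205,429,642): 205+429 ≤ 642 → not valid
(119,224,270): 119+224 > 270 → valid
(47,138,178): 47+138 > 178 → valid
(161,325,502): 161+325 ≤ 502 → not valid
(16,69,192): 16+69 ≤ 192 → not valid
(98,311,395): 98+311 > 395 → valid
(128,324,493): 128+324 ≤ 493 → not valid
3 of the 7 triples form a triangle.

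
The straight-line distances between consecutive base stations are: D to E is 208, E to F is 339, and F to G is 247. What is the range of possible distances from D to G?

The maximum is all hops collinear in one direction: 208 + 339 + 247 = 794.
The longest hop is 339; the others sum to 455. Since 339 ≤ 455, the path can fold back on itself completely, so the minimum distance is 0.

0 ≤ DG ≤ 794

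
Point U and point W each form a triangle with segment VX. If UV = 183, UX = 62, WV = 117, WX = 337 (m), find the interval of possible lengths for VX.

From triangle UVX: |183 − 62| < VX < 183 + 62, i.e. 121 < VX < 245.
From triangle WVX: 220 < VX < 454.
Both must hold, so VX lies in the intersection.

220 < VX < 245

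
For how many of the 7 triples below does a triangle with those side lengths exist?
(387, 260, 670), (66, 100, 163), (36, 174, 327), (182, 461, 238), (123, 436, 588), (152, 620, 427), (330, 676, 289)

(260,387,670): 260+387 ≤ 670 → not valid
(66,100,163): 66+100 > 163 → valid
(36,174,327): 36+174 ≤ 327 → not valid
(182,238,461): 182+238 ≤ 461 → not valid
(123,436,588): 123+436 ≤ 588 → not valid
(152,427,620): 152+427 ≤ 620 → not valid
(289,330,676): 289+330 ≤ 676 → not valid
1 of the 7 triples forms a triangle.

1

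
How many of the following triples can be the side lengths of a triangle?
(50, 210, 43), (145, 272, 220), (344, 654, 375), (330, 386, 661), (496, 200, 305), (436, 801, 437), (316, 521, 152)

(43,50,210): 43+50 ≤ 210 → not valid
(145,220,272): 145+220 > 272 → valid
(344,375,654): 344+375 > 654 → valid
(330,386,661): 330+386 > 661 → valid
(200,305,496): 200+305 > 496 → valid
(436,437,801): 436+437 > 801 → valid
(152,316,521): 152+316 ≤ 521 → not valid
5 of the 7 triples form a triangle.

5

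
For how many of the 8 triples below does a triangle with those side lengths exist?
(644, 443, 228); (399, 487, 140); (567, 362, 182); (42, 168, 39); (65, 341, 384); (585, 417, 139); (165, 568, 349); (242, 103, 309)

4

(228,443,644): 228+443 > 644 → valid
(140,399,487): 140+399 > 487 → valid
(182,362,567): 182+362 ≤ 567 → not valid
(39,42,168): 39+42 ≤ 168 → not valid
(65,341,384): 65+341 > 384 → valid
(139,417,585): 139+417 ≤ 585 → not valid
(165,349,568): 165+349 ≤ 568 → not valid
(103,242,309): 103+242 > 309 → valid
4 of the 8 triples form a triangle.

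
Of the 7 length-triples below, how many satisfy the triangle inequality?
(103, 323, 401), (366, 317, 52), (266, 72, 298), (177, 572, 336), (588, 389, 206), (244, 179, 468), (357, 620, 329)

5

(103,323,401): 103+323 > 401 → valid
(52,317,366): 52+317 > 366 → valid
(72,266,298): 72+266 > 298 → valid
(177,336,572): 177+336 ≤ 572 → not valid
(206,389,588): 206+389 > 588 → valid
(179,244,468): 179+244 ≤ 468 → not valid
(329,357,620): 329+357 > 620 → valid
5 of the 7 triples form a triangle.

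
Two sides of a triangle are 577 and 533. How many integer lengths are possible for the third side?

1065

The third side lies in the open interval (44, 1110).
Integers from 45 to 1109 inclusive: 1109 − 45 + 1 = 1065.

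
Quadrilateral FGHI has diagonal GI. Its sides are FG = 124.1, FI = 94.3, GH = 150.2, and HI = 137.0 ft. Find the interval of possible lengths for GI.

29.8 < GI < 218.4

From triangle FGI: |124.1 − 94.3| < GI < 124.1 + 94.3, i.e. 29.8 < GI < 218.4.
From triangle HGI: 13.2 < GI < 287.2.
Both must hold, so GI lies in the intersection.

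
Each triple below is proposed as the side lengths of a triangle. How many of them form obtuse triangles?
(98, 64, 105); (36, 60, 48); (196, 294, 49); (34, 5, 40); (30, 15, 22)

1

(98,64,105): 64²+98² = 13700 > 11025 = 105² → acute
(36,60,48): 36²+48² = 3600 = 60² → right
(196,294,49): 49+196 ≤ 294, not a triangle
(34,5,40): 5+34 ≤ 40, not a triangle
(30,15,22): 15²+22² = 709 < 900 = 30² → obtuse
1 of the 5 is obtuse.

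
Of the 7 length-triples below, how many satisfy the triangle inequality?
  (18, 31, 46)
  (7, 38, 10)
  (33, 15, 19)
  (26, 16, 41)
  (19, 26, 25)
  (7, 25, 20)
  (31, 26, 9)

(18,31,46): 18+31 > 46 → valid
(7,10,38): 7+10 ≤ 38 → not valid
(15,19,33): 15+19 > 33 → valid
(16,26,41): 16+26 > 41 → valid
(19,25,26): 19+25 > 26 → valid
(7,20,25): 7+20 > 25 → valid
(9,26,31): 9+26 > 31 → valid
6 of the 7 triples form a triangle.

6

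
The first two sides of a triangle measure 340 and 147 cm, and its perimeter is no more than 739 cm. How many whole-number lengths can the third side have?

Triangle inequality: 193 < x < 487. Perimeter ≤ 739 gives x ≤ 739 − 340 − 147 = 252.
So 193 < x ≤ 252; integers 194 through 252: 59 values.

59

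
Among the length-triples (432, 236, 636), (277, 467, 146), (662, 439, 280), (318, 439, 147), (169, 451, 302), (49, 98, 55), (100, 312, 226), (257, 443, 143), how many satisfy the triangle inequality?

(236,432,636): 236+432 > 636 → valid
(146,277,467): 146+277 ≤ 467 → not valid
(280,439,662): 280+439 > 662 → valid
(147,318,439): 147+318 > 439 → valid
(169,302,451): 169+302 > 451 → valid
(49,55,98): 49+55 > 98 → valid
(100,226,312): 100+226 > 312 → valid
(143,257,443): 143+257 ≤ 443 → not valid
6 of the 8 triples form a triangle.

6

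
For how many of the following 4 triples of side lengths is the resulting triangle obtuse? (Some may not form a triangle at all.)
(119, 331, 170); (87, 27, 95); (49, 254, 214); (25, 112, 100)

(119,331,170): 119+170 ≤ 331, not a triangle
(87,27,95): 27²+87² = 8298 < 9025 = 95² → obtuse
(49,254,214): 49²+214² = 48197 < 64516 = 254² → obtuse
(25,112,100): 25²+100² = 10625 < 12544 = 112² → obtuse
3 of the 4 are obtuse.

3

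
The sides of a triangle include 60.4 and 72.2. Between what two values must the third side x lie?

11.8 < x < 132.6

By the triangle inequality, x must be less than 60.4 + 72.2 = 132.6 and greater than |60.4 − 72.2| = 11.8.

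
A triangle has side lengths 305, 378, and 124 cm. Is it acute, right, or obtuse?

Compare the square of the longest side to the sum of squares of the other two: 124² + 305² = 108401 < 142884 = 378².

obtuse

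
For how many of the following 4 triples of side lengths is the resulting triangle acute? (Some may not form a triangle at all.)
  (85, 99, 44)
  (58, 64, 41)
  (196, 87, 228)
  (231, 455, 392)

(85,99,44): 44²+85² = 9161 < 9801 = 99² → obtuse
(58,64,41): 41²+58² = 5045 > 4096 = 64² → acute
(196,87,228): 87²+196² = 45985 < 51984 = 228² → obtuse
(231,455,392): 231²+392² = 207025 = 455² → right
1 of the 4 is acute.

1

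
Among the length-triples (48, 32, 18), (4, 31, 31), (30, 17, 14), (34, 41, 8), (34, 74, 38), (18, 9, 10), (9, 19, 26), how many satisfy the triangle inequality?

6

(18,32,48): 18+32 > 48 → valid
(4,31,31): 4+31 > 31 → valid
(14,17,30): 14+17 > 30 → valid
(8,34,41): 8+34 > 41 → valid
(34,38,74): 34+38 ≤ 74 → not valid
(9,10,18): 9+10 > 18 → valid
(9,19,26): 9+19 > 26 → valid
6 of the 7 triples form a triangle.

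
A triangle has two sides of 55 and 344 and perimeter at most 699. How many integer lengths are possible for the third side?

11

Triangle inequality: 289 < x < 399. Perimeter ≤ 699 gives x ≤ 699 − 55 − 344 = 300.
So 289 < x ≤ 300; integers 290 through 300: 11 values.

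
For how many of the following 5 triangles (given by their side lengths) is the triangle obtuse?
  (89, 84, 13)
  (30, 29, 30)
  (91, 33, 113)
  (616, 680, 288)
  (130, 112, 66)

2

(89,84,13): 13²+84² = 7225 < 7921 = 89² → obtuse
(30,29,30): 29²+30² = 1741 > 900 = 30² → acute
(91,33,113): 33²+91² = 9370 < 12769 = 113² → obtuse
(616,680,288): 288²+616² = 462400 = 680² → right
(130,112,66): 66²+112² = 16900 = 130² → right
2 of the 5 are obtuse.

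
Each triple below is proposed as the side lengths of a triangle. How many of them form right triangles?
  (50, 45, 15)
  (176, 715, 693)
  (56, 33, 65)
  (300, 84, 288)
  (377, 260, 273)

4

(50,45,15): 15²+45² = 2250 < 2500 = 50² → obtuse
(176,715,693): 176²+693² = 511225 = 715² → right
(56,33,65): 33²+56² = 4225 = 65² → right
(300,84,288): 84²+288² = 90000 = 300² → right
(377,260,273): 260²+273² = 142129 = 377² → right
4 of the 5 are right.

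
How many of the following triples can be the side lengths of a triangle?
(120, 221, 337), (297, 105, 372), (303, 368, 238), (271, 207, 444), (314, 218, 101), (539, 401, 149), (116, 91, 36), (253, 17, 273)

(120,221,337): 120+221 > 337 → valid
(105,297,372): 105+297 > 372 → valid
(238,303,368): 238+303 > 368 → valid
(207,271,444): 207+271 > 444 → valid
(101,218,314): 101+218 > 314 → valid
(149,401,539): 149+401 > 539 → valid
(36,91,116): 36+91 > 116 → valid
(17,253,273): 17+253 ≤ 273 → not valid
7 of the 8 triples form a triangle.

7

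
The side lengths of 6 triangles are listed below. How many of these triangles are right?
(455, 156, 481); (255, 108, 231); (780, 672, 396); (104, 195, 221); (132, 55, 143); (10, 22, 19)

5

(455,156,481): 156²+455² = 231361 = 481² → right
(255,108,231): 108²+231² = 65025 = 255² → right
(780,672,396): 396²+672² = 608400 = 780² → right
(104,195,221): 104²+195² = 48841 = 221² → right
(132,55,143): 55²+132² = 20449 = 143² → right
(10,22,19): 10²+19² = 461 < 484 = 22² → obtuse
5 of the 6 are right.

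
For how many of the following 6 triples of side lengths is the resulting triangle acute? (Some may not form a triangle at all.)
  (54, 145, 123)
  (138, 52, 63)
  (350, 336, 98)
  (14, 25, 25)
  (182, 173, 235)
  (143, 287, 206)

2

(54,145,123): 54²+123² = 18045 < 21025 = 145² → obtuse
(138,52,63): 52+63 ≤ 138, not a triangle
(350,336,98): 98²+336² = 122500 = 350² → right
(14,25,25): 14²+25² = 821 > 625 = 25² → acute
(182,173,235): 173²+182² = 63053 > 55225 = 235² → acute
(143,287,206): 143²+206² = 62885 < 82369 = 287² → obtuse
2 of the 6 are acute.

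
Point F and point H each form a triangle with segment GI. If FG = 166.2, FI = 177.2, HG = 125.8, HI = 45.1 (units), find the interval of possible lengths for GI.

80.7 < GI < 170.9

From triangle FGI: |166.2 − 177.2| < GI < 166.2 + 177.2, i.e. 11.0 < GI < 343.4.
From triangle HGI: 80.7 < GI < 170.9.
Both must hold, so GI lies in the intersection.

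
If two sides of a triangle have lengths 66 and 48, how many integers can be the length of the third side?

The third side lies in the open interval (18, 114).
Integers from 19 to 113 inclusive: 113 − 19 + 1 = 95.

95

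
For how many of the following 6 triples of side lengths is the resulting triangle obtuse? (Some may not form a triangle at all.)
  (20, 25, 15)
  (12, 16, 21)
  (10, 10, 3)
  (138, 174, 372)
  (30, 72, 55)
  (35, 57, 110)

2

(20,25,15): 15²+20² = 625 = 25² → right
(12,16,21): 12²+16² = 400 < 441 = 21² → obtuse
(10,10,3): 3²+10² = 109 > 100 = 10² → acute
(138,174,372): 138+174 ≤ 372, not a triangle
(30,72,55): 30²+55² = 3925 < 5184 = 72² → obtuse
(35,57,110): 35+57 ≤ 110, not a triangle
2 of the 6 are obtuse.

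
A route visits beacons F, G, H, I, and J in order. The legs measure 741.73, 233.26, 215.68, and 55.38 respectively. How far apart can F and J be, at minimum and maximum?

The maximum is all hops collinear in one direction: 741.73 + 233.26 + 215.68 + 55.38 = 1246.05.
The longest hop is 741.73; the others sum to 504.32. Folding the others back against it leaves at least 741.73 − 504.32 = 237.41.

237.41 ≤ FJ ≤ 1246.05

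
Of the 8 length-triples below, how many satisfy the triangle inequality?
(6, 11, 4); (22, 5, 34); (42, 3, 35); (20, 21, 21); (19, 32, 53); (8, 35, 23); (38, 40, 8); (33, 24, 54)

(4,6,11): 4+6 ≤ 11 → not valid
(5,22,34): 5+22 ≤ 34 → not valid
(3,35,42): 3+35 ≤ 42 → not valid
(20,21,21): 20+21 > 21 → valid
(19,32,53): 19+32 ≤ 53 → not valid
(8,23,35): 8+23 ≤ 35 → not valid
(8,38,40): 8+38 > 40 → valid
(24,33,54): 24+33 > 54 → valid
3 of the 8 triples form a triangle.

3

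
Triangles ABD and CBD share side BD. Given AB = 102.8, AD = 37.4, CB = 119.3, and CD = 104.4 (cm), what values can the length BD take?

From triangle ABD: |102.8 − 37.4| < BD < 102.8 + 37.4, i.e. 65.4 < BD < 140.2.
From triangle CBD: 14.9 < BD < 223.7.
Both must hold, so BD lies in the intersection.

65.4 < BD < 140.2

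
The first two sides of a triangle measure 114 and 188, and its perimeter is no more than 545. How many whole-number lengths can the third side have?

169

Triangle inequality: 74 < x < 302. Perimeter ≤ 545 gives x ≤ 545 − 114 − 188 = 243.
So 74 < x ≤ 243; integers 75 through 243: 169 values.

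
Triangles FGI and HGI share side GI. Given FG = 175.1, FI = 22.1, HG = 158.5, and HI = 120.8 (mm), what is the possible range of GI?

From triangle FGI: |175.1 − 22.1| < GI < 175.1 + 22.1, i.e. 153.0 < GI < 197.2.
From triangle HGI: 37.7 < GI < 279.3.
Both must hold, so GI lies in the intersection.

153.0 < GI < 197.2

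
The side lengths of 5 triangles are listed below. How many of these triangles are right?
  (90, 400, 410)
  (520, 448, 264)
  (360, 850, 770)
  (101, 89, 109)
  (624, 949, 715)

(90,400,410): 90²+400² = 168100 = 410² → right
(520,448,264): 264²+448² = 270400 = 520² → right
(360,850,770): 360²+770² = 722500 = 850² → right
(101,89,109): 89²+101² = 18122 > 11881 = 109² → acute
(624,949,715): 624²+715² = 900601 = 949² → right
4 of the 5 are right.

4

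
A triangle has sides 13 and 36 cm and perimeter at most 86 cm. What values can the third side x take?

23 < x ≤ 37

Triangle inequality alone gives 23 < x < 49.
The perimeter condition gives x ≤ 86 − 13 − 36 = 37.
Intersecting the two: 23 < x ≤ 37.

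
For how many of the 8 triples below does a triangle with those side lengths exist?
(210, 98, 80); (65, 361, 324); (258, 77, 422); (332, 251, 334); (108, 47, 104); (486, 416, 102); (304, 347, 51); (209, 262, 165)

(80,98,210): 80+98 ≤ 210 → not valid
(65,324,361): 65+324 > 361 → valid
(77,258,422): 77+258 ≤ 422 → not valid
(251,332,334): 251+332 > 334 → valid
(47,104,108): 47+104 > 108 → valid
(102,416,486): 102+416 > 486 → valid
(51,304,347): 51+304 > 347 → valid
(165,209,262): 165+209 > 262 → valid
6 of the 8 triples form a triangle.

6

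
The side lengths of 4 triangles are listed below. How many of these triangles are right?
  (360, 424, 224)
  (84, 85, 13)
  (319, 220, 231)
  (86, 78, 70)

3

(360,424,224): 224²+360² = 179776 = 424² → right
(84,85,13): 13²+84² = 7225 = 85² → right
(319,220,231): 220²+231² = 101761 = 319² → right
(86,78,70): 70²+78² = 10984 > 7396 = 86² → acute
3 of the 4 are right.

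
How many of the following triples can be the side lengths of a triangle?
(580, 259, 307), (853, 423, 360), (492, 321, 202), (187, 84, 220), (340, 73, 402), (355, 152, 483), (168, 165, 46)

(259,307,580): 259+307 ≤ 580 → not valid
(360,423,853): 360+423 ≤ 853 → not valid
(202,321,492): 202+321 > 492 → valid
(84,187,220): 84+187 > 220 → valid
(73,340,402): 73+340 > 402 → valid
(152,355,483): 152+355 > 483 → valid
(46,165,168): 46+165 > 168 → valid
5 of the 7 triples form a triangle.

5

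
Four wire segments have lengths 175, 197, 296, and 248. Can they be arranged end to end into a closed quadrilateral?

Yes

A quadrilateral exists iff every side is shorter than the sum of the others — equivalently, the longest side is less than the sum of the rest.
Longest side 296 < 620 (sum of the remaining 3), so yes.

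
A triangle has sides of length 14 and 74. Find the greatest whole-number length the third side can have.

The third side must be strictly less than 14 + 74 = 88.
The largest integer below 88 is 87.

87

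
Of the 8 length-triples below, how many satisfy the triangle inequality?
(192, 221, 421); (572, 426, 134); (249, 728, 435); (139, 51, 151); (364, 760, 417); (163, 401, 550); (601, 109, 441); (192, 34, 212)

(192,221,421): 192+221 ≤ 421 → not valid
(134,426,572): 134+426 ≤ 572 → not valid
(249,435,728): 249+435 ≤ 728 → not valid
(51,139,151): 51+139 > 151 → valid
(364,417,760): 364+417 > 760 → valid
(163,401,550): 163+401 > 550 → valid
(109,441,601): 109+441 ≤ 601 → not valid
(34,192,212): 34+192 > 212 → valid
4 of the 8 triples form a triangle.

4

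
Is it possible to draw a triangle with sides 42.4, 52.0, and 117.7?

No

The longest side is 117.7, but the other two sum to only 94.4.
94.4 < 117.7, so the triangle inequality fails.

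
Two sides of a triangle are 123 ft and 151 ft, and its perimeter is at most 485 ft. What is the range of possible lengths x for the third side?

28 < x ≤ 211 ft

Triangle inequality alone gives 28 < x < 274.
The perimeter condition gives x ≤ 485 − 123 − 151 = 211.
Intersecting the two: 28 < x ≤ 211.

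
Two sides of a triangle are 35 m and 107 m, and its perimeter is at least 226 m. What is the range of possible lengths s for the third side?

Triangle inequality alone gives 72 < s < 142.
The perimeter condition gives s ≥ 226 − 35 − 107 = 84.
Intersecting the two: 84 ≤ s < 142.

84 ≤ s < 142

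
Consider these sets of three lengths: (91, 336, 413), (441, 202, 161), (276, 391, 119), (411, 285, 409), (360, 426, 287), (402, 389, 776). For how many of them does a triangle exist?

(91,336,413): 91+336 > 413 → valid
(161,202,441): 161+202 ≤ 441 → not valid
(119,276,391): 119+276 > 391 → valid
(285,409,411): 285+409 > 411 → valid
(287,360,426): 287+360 > 426 → valid
(389,402,776): 389+402 > 776 → valid
5 of the 6 triples form a triangle.

5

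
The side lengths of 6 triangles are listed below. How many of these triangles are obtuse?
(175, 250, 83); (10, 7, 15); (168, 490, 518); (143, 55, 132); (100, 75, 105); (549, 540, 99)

(175,250,83): 83²+175² = 37514 < 62500 = 250² → obtuse
(10,7,15): 7²+10² = 149 < 225 = 15² → obtuse
(168,490,518): 168²+490² = 268324 = 518² → right
(143,55,132): 55²+132² = 20449 = 143² → right
(100,75,105): 75²+100² = 15625 > 11025 = 105² → acute
(549,540,99): 99²+540² = 301401 = 549² → right
2 of the 6 are obtuse.

2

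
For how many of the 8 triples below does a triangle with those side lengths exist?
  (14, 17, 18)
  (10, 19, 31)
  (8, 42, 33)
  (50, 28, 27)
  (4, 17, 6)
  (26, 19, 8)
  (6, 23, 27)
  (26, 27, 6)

(14,17,18): 14+17 > 18 → valid
(10,19,31): 10+19 ≤ 31 → not valid
(8,33,42): 8+33 ≤ 42 → not valid
(27,28,50): 27+28 > 50 → valid
(4,6,17): 4+6 ≤ 17 → not valid
(8,19,26): 8+19 > 26 → valid
(6,23,27): 6+23 > 27 → valid
(6,26,27): 6+26 > 27 → valid
5 of the 8 triples form a triangle.

5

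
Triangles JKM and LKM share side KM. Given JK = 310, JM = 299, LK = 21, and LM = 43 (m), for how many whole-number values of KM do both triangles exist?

From triangle JKM: 11 < KM < 609.
From triangle LKM: 22 < KM < 64.
Intersection: 22 < KM < 64, so integers 23 through 63: 41 values.

41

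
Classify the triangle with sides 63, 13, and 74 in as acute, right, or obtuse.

Compare the square of the longest side to the sum of squares of the other two: 13² + 63² = 4138 < 5476 = 74².

obtuse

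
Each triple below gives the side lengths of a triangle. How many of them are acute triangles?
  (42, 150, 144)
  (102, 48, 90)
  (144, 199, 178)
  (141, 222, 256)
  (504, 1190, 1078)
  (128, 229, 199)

(42,150,144): 42²+144² = 22500 = 150² → right
(102,48,90): 48²+90² = 10404 = 102² → right
(144,199,178): 144²+178² = 52420 > 39601 = 199² → acute
(141,222,256): 141²+222² = 69165 > 65536 = 256² → acute
(504,1190,1078): 504²+1078² = 1416100 = 1190² → right
(128,229,199): 128²+199² = 55985 > 52441 = 229² → acute
3 of the 6 are acute.

3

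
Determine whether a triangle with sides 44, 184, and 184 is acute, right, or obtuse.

Compare the square of the longest side to the sum of squares of the other two: 44² + 184² = 35792 > 33856 = 184².

acute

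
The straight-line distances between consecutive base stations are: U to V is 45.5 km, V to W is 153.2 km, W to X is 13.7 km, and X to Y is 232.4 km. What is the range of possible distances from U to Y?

The maximum is all hops collinear in one direction: 45.5 + 153.2 + 13.7 + 232.4 = 444.8.
The longest hop is 232.4; the others sum to 212.4. Folding the others back against it leaves at least 232.4 − 212.4 = 20.0.

20.0 ≤ UY ≤ 444.8 km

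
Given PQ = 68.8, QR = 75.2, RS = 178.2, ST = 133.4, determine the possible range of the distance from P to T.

The maximum is all hops collinear in one direction: 68.8 + 75.2 + 178.2 + 133.4 = 455.6.
The longest hop is 178.2; the others sum to 277.4. Since 178.2 ≤ 277.4, the path can fold back on itself completely, so the minimum distance is 0.

0 ≤ PT ≤ 455.6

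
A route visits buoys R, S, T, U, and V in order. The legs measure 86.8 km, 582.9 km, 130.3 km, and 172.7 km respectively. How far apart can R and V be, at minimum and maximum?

The maximum is all hops collinear in one direction: 86.8 + 582.9 + 130.3 + 172.7 = 972.7.
The longest hop is 582.9; the others sum to 389.8. Folding the others back against it leaves at least 582.9 − 389.8 = 193.1.

193.1 ≤ RV ≤ 972.7 km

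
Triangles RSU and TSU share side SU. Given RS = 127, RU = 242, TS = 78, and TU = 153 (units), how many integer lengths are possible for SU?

From triangle RSU: 115 < SU < 369.
From triangle TSU: 75 < SU < 231.
Intersection: 115 < SU < 231, so integers 116 through 230: 115 values.

115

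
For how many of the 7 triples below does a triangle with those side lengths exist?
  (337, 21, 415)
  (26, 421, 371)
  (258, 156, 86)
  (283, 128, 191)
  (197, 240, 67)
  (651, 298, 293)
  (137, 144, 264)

(21,337,415): 21+337 ≤ 415 → not valid
(26,371,421): 26+371 ≤ 421 → not valid
(86,156,258): 86+156 ≤ 258 → not valid
(128,191,283): 128+191 > 283 → valid
(67,197,240): 67+197 > 240 → valid
(293,298,651): 293+298 ≤ 651 → not valid
(137,144,264): 137+144 > 264 → valid
3 of the 7 triples form a triangle.

3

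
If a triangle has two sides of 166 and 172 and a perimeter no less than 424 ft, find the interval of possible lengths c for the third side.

Triangle inequality alone gives 6 < c < 338.
The perimeter condition gives c ≥ 424 − 166 − 172 = 86.
Intersecting the two: 86 ≤ c < 338.

86 ≤ c < 338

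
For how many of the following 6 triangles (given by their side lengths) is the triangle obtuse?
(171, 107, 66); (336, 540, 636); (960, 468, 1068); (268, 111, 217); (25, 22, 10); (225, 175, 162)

(171,107,66): 66²+107² = 15805 < 29241 = 171² → obtuse
(336,540,636): 336²+540² = 404496 = 636² → right
(960,468,1068): 468²+960² = 1140624 = 1068² → right
(268,111,217): 111²+217² = 59410 < 71824 = 268² → obtuse
(25,22,10): 10²+22² = 584 < 625 = 25² → obtuse
(225,175,162): 162²+175² = 56869 > 50625 = 225² → acute
3 of the 6 are obtuse.

3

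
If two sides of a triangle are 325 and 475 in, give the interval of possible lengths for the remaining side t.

150 < t < 800 (in)

By the triangle inequality, t must be less than 325 + 475 = 800 and greater than |325 − 475| = 150.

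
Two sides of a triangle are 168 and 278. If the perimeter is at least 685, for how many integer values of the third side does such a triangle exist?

Triangle inequality: 110 < x < 446. Perimeter ≥ 685 gives x ≥ 685 − 168 − 278 = 239.
So 239 ≤ x < 446; integers 239 through 445: 207 values.

207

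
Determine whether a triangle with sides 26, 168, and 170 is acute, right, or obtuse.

right

Compare the square of the longest side to the sum of squares of the other two: 26² + 168² = 28900 = 170².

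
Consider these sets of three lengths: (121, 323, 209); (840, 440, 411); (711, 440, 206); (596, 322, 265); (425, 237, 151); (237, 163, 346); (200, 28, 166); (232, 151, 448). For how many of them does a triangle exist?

(121,209,323): 121+209 > 323 → valid
(411,440,840): 411+440 > 840 → valid
(206,440,711): 206+440 ≤ 711 → not valid
(265,322,596): 265+322 ≤ 596 → not valid
(151,237,425): 151+237 ≤ 425 → not valid
(163,237,346): 163+237 > 346 → valid
(28,166,200): 28+166 ≤ 200 → not valid
(151,232,448): 151+232 ≤ 448 → not valid
3 of the 8 triples form a triangle.

3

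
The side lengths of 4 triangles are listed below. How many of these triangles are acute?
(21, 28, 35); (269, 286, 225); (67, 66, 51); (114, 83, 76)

2

(21,28,35): 21²+28² = 1225 = 35² → right
(269,286,225): 225²+269² = 122986 > 81796 = 286² → acute
(67,66,51): 51²+66² = 6957 > 4489 = 67² → acute
(114,83,76): 76²+83² = 12665 < 12996 = 114² → obtuse
2 of the 4 are acute.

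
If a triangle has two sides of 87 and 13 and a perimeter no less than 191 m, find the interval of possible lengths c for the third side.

Triangle inequality alone gives 74 < c < 100.
The perimeter condition gives c ≥ 191 − 87 − 13 = 91.
Intersecting the two: 91 ≤ c < 100.

91 ≤ c < 100 m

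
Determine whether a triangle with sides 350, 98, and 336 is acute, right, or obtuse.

Compare the square of the longest side to the sum of squares of the other two: 98² + 336² = 122500 = 350².

right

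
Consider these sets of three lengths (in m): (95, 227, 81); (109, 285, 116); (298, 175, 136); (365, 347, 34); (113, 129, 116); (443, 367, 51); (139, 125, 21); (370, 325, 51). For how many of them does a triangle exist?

(81,95,227): 81+95 ≤ 227 → not valid
(109,116,285): 109+116 ≤ 285 → not valid
(136,175,298): 136+175 > 298 → valid
(34,347,365): 34+347 > 365 → valid
(113,116,129): 113+116 > 129 → valid
(51,367,443): 51+367 ≤ 443 → not valid
(21,125,139): 21+125 > 139 → valid
(51,325,370): 51+325 > 370 → valid
5 of the 8 triples form a triangle.

5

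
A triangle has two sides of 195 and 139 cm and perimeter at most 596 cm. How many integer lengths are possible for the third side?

Triangle inequality: 56 < x < 334. Perimeter ≤ 596 gives x ≤ 596 − 195 − 139 = 262.
So 56 < x ≤ 262; integers 57 through 262: 206 values.

206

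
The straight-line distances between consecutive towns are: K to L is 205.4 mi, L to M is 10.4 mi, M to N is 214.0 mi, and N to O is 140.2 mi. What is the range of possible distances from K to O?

0 ≤ KO ≤ 570.0 mi

The maximum is all hops collinear in one direction: 205.4 + 10.4 + 214.0 + 140.2 = 570.0.
The longest hop is 214.0; the others sum to 356.0. Since 214.0 ≤ 356.0, the path can fold back on itself completely, so the minimum distance is 0.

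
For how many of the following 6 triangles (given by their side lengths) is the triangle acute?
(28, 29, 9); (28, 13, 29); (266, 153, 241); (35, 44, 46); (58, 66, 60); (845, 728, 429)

5

(28,29,9): 9²+28² = 865 > 841 = 29² → acute
(28,13,29): 13²+28² = 953 > 841 = 29² → acute
(266,153,241): 153²+241² = 81490 > 70756 = 266² → acute
(35,44,46): 35²+44² = 3161 > 2116 = 46² → acute
(58,66,60): 58²+60² = 6964 > 4356 = 66² → acute
(845,728,429): 429²+728² = 714025 = 845² → right
5 of the 6 are acute.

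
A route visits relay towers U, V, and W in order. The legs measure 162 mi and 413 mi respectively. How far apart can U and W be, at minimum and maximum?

By the triangle inequality, |162 − 413| ≤ UW ≤ 162 + 413.

251 ≤ UW ≤ 575 mi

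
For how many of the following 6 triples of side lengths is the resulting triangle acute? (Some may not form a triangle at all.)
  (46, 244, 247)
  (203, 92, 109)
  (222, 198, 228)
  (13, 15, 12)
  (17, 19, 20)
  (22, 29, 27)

5

(46,244,247): 46²+244² = 61652 > 61009 = 247² → acute
(203,92,109): 92+109 ≤ 203, not a triangle
(222,198,228): 198²+222² = 88488 > 51984 = 228² → acute
(13,15,12): 12²+13² = 313 > 225 = 15² → acute
(17,19,20): 17²+19² = 650 > 400 = 20² → acute
(22,29,27): 22²+27² = 1213 > 841 = 29² → acute
5 of the 6 are acute.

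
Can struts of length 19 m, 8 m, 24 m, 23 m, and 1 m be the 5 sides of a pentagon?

Yes

A pentagon exists iff every side is shorter than the sum of the others — equivalently, the longest side is less than the sum of the rest.
Longest side 24 < 51 (sum of the remaining 4), so yes.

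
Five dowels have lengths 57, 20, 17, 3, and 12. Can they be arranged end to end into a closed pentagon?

No

For a pentagon, each side must be shorter than the sum of the others.
Here the longest side is 57, but the remaining 4 sides sum to only 52.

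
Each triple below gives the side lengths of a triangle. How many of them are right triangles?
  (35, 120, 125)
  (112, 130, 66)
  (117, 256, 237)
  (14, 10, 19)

2

(35,120,125): 35²+120² = 15625 = 125² → right
(112,130,66): 66²+112² = 16900 = 130² → right
(117,256,237): 117²+237² = 69858 > 65536 = 256² → acute
(14,10,19): 10²+14² = 296 < 361 = 19² → obtuse
2 of the 4 are right.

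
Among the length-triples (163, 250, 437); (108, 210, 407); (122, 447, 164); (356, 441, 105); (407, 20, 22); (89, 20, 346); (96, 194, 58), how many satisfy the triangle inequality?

(163,250,437): 163+250 ≤ 437 → not valid
(108,210,407): 108+210 ≤ 407 → not valid
(122,164,447): 122+164 ≤ 447 → not valid
(105,356,441): 105+356 > 441 → valid
(20,22,407): 20+22 ≤ 407 → not valid
(20,89,346): 20+89 ≤ 346 → not valid
(58,96,194): 58+96 ≤ 194 → not valid
1 of the 7 triples forms a triangle.

1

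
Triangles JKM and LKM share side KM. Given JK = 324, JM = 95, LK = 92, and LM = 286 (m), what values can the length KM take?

From triangle JKM: |324 − 95| < KM < 324 + 95, i.e. 229 < KM < 419.
From triangle LKM: 194 < KM < 378.
Both must hold, so KM lies in the intersection.

229 < KM < 378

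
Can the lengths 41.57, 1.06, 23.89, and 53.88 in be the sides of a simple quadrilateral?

A quadrilateral exists iff every side is shorter than the sum of the others — equivalently, the longest side is less than the sum of the rest.
Longest side 53.88 < 66.52 (sum of the remaining 3), so yes.

Yes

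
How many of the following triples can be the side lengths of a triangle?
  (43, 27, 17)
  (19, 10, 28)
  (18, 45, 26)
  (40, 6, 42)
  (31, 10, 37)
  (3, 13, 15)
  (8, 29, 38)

5

(17,27,43): 17+27 > 43 → valid
(10,19,28): 10+19 > 28 → valid
(18,26,45): 18+26 ≤ 45 → not valid
(6,40,42): 6+40 > 42 → valid
(10,31,37): 10+31 > 37 → valid
(3,13,15): 3+13 > 15 → valid
(8,29,38): 8+29 ≤ 38 → not valid
5 of the 7 triples form a triangle.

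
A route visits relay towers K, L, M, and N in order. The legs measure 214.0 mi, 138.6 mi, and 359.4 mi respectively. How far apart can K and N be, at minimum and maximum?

6.8 ≤ KN ≤ 712.0 mi

The maximum is all hops collinear in one direction: 214.0 + 138.6 + 359.4 = 712.0.
The longest hop is 359.4; the others sum to 352.6. Folding the others back against it leaves at least 359.4 − 352.6 = 6.8.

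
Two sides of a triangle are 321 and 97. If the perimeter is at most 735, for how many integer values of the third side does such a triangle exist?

93

Triangle inequality: 224 < x < 418. Perimeter ≤ 735 gives x ≤ 735 − 321 − 97 = 317.
So 224 < x ≤ 317; integers 225 through 317: 93 values.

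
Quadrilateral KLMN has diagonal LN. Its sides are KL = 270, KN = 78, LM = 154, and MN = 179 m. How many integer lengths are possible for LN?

From triangle KLN: 192 < LN < 348.
From triangle MLN: 25 < LN < 333.
Intersection: 192 < LN < 333, so integers 193 through 332: 140 values.

140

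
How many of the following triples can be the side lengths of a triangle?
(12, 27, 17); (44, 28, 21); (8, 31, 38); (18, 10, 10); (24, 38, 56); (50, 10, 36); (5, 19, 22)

6

(12,17,27): 12+17 > 27 → valid
(21,28,44): 21+28 > 44 → valid
(8,31,38): 8+31 > 38 → valid
(10,10,18): 10+10 > 18 → valid
(24,38,56): 24+38 > 56 → valid
(10,36,50): 10+36 ≤ 50 → not valid
(5,19,22): 5+19 > 22 → valid
6 of the 7 triples form a triangle.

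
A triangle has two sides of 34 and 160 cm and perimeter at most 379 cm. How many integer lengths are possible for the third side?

Triangle inequality: 126 < x < 194. Perimeter ≤ 379 gives x ≤ 379 − 34 − 160 = 185.
So 126 < x ≤ 185; integers 127 through 185: 59 values.

59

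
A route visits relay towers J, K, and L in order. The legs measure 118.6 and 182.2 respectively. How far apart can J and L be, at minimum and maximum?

By the triangle inequality, |118.6 − 182.2| ≤ JL ≤ 118.6 + 182.2.

63.6 ≤ JL ≤ 300.8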